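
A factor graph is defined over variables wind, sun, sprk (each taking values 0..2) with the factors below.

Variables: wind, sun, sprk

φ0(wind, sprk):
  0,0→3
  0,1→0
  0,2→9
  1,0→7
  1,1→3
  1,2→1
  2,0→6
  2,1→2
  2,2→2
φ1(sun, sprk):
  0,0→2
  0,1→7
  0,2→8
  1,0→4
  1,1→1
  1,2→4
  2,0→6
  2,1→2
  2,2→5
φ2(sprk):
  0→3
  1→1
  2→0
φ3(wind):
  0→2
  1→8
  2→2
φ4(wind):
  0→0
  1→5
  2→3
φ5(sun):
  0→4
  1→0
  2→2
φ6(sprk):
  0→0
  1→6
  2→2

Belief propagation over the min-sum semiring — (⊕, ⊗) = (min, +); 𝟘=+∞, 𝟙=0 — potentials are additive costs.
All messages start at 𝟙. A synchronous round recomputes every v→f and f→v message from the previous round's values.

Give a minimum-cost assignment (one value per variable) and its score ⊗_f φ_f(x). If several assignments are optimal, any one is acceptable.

init: all messages = 𝟙 over 3 values
r1 m[φ0→wind] = [0, 1, 2]
r1 m[φ0→sprk] = [3, 0, 1]
r1 m[φ1→sun] = [2, 1, 2]
r1 m[φ1→sprk] = [2, 1, 4]
r1 m[φ2→sprk] = [3, 1, 0]
r1 m[φ3→wind] = [2, 8, 2]
r1 m[φ4→wind] = [0, 5, 3]
r1 m[φ5→sun] = [4, 0, 2]
r1 m[φ6→sprk] = [0, 6, 2]
r1 m[wind→φ0] = [0, 0, 0]
r1 m[wind→φ3] = [0, 0, 0]
r1 m[wind→φ4] = [0, 0, 0]
r1 m[sun→φ1] = [0, 0, 0]
r1 m[sun→φ5] = [0, 0, 0]
r1 m[sprk→φ0] = [0, 0, 0]
r1 m[sprk→φ1] = [0, 0, 0]
r1 m[sprk→φ2] = [0, 0, 0]
r1 m[sprk→φ6] = [0, 0, 0]
r2 m[φ0→wind] = [0, 1, 2]
r2 m[φ0→sprk] = [3, 0, 1]
r2 m[φ1→sun] = [2, 1, 2]
r2 m[φ1→sprk] = [2, 1, 4]
r2 m[φ2→sprk] = [3, 1, 0]
r2 m[φ3→wind] = [2, 8, 2]
r2 m[φ4→wind] = [0, 5, 3]
r2 m[φ5→sun] = [4, 0, 2]
r2 m[φ6→sprk] = [0, 6, 2]
r2 m[wind→φ0] = [2, 13, 5]
r2 m[wind→φ3] = [0, 6, 5]
r2 m[wind→φ4] = [2, 9, 4]
r2 m[sun→φ1] = [4, 0, 2]
r2 m[sun→φ5] = [2, 1, 2]
r2 m[sprk→φ0] = [5, 8, 6]
r2 m[sprk→φ1] = [6, 7, 3]
r2 m[sprk→φ2] = [5, 7, 7]
r2 m[sprk→φ6] = [8, 2, 5]
r3 m[φ0→wind] = [8, 7, 8]
r3 m[φ0→sprk] = [5, 2, 7]
r3 m[φ1→sun] = [8, 7, 8]
r3 m[φ1→sprk] = [4, 1, 4]
r3 m[φ2→sprk] = [3, 1, 0]
r3 m[φ3→wind] = [2, 8, 2]
r3 m[φ4→wind] = [0, 5, 3]
r3 m[φ5→sun] = [4, 0, 2]
r3 m[φ6→sprk] = [0, 6, 2]
r3 m[wind→φ0] = [2, 13, 5]
r3 m[wind→φ3] = [0, 6, 5]
r3 m[wind→φ4] = [2, 9, 4]
r3 m[sun→φ1] = [4, 0, 2]
r3 m[sun→φ5] = [2, 1, 2]
r3 m[sprk→φ0] = [5, 8, 6]
r3 m[sprk→φ1] = [6, 7, 3]
r3 m[sprk→φ2] = [5, 7, 7]
r3 m[sprk→φ6] = [8, 2, 5]
r4 m[φ0→wind] = [8, 7, 8]
r4 m[φ0→sprk] = [5, 2, 7]
r4 m[φ1→sun] = [8, 7, 8]
r4 m[φ1→sprk] = [4, 1, 4]
r4 m[φ2→sprk] = [3, 1, 0]
r4 m[φ3→wind] = [2, 8, 2]
r4 m[φ4→wind] = [0, 5, 3]
r4 m[φ5→sun] = [4, 0, 2]
r4 m[φ6→sprk] = [0, 6, 2]
r4 m[wind→φ0] = [2, 13, 5]
r4 m[wind→φ3] = [8, 12, 11]
r4 m[wind→φ4] = [10, 15, 10]
r4 m[sun→φ1] = [4, 0, 2]
r4 m[sun→φ5] = [8, 7, 8]
r4 m[sprk→φ0] = [7, 8, 6]
r4 m[sprk→φ1] = [8, 9, 9]
r4 m[sprk→φ2] = [9, 9, 13]
r4 m[sprk→φ6] = [12, 4, 11]
r5 m[φ0→wind] = [8, 7, 8]
r5 m[φ0→sprk] = [5, 2, 7]
r5 m[φ1→sun] = [10, 10, 11]
r5 m[φ1→sprk] = [4, 1, 4]
r5 m[φ2→sprk] = [3, 1, 0]
r5 m[φ3→wind] = [2, 8, 2]
r5 m[φ4→wind] = [0, 5, 3]
r5 m[φ5→sun] = [4, 0, 2]
r5 m[φ6→sprk] = [0, 6, 2]
r5 m[wind→φ0] = [2, 13, 5]
r5 m[wind→φ3] = [8, 12, 11]
r5 m[wind→φ4] = [10, 15, 10]
r5 m[sun→φ1] = [4, 0, 2]
r5 m[sun→φ5] = [8, 7, 8]
r5 m[sprk→φ0] = [7, 8, 6]
r5 m[sprk→φ1] = [8, 9, 9]
r5 m[sprk→φ2] = [9, 9, 13]
r5 m[sprk→φ6] = [12, 4, 11]
r6 m[φ0→wind] = [8, 7, 8]
r6 m[φ0→sprk] = [5, 2, 7]
r6 m[φ1→sun] = [10, 10, 11]
r6 m[φ1→sprk] = [4, 1, 4]
r6 m[φ2→sprk] = [3, 1, 0]
r6 m[φ3→wind] = [2, 8, 2]
r6 m[φ4→wind] = [0, 5, 3]
r6 m[φ5→sun] = [4, 0, 2]
r6 m[φ6→sprk] = [0, 6, 2]
r6 m[wind→φ0] = [2, 13, 5]
r6 m[wind→φ3] = [8, 12, 11]
r6 m[wind→φ4] = [10, 15, 10]
r6 m[sun→φ1] = [4, 0, 2]
r6 m[sun→φ5] = [10, 10, 11]
r6 m[sprk→φ0] = [7, 8, 6]
r6 m[sprk→φ1] = [8, 9, 9]
r6 m[sprk→φ2] = [9, 9, 13]
r6 m[sprk→φ6] = [12, 4, 11]
r7 m[φ0→wind] = [8, 7, 8]
r7 m[φ0→sprk] = [5, 2, 7]
r7 m[φ1→sun] = [10, 10, 11]
r7 m[φ1→sprk] = [4, 1, 4]
r7 m[φ2→sprk] = [3, 1, 0]
r7 m[φ3→wind] = [2, 8, 2]
r7 m[φ4→wind] = [0, 5, 3]
r7 m[φ5→sun] = [4, 0, 2]
r7 m[φ6→sprk] = [0, 6, 2]
r7 m[wind→φ0] = [2, 13, 5]
r7 m[wind→φ3] = [8, 12, 11]
r7 m[wind→φ4] = [10, 15, 10]
r7 m[sun→φ1] = [4, 0, 2]
r7 m[sun→φ5] = [10, 10, 11]
r7 m[sprk→φ0] = [7, 8, 6]
r7 m[sprk→φ1] = [8, 9, 9]
r7 m[sprk→φ2] = [9, 9, 13]
r7 m[sprk→φ6] = [12, 4, 11]
fixed point reached at round 7
traceback from wind: (wind=0, sun=1, sprk=1), score=10

assignment: (wind=0, sun=1, sprk=1); score = 10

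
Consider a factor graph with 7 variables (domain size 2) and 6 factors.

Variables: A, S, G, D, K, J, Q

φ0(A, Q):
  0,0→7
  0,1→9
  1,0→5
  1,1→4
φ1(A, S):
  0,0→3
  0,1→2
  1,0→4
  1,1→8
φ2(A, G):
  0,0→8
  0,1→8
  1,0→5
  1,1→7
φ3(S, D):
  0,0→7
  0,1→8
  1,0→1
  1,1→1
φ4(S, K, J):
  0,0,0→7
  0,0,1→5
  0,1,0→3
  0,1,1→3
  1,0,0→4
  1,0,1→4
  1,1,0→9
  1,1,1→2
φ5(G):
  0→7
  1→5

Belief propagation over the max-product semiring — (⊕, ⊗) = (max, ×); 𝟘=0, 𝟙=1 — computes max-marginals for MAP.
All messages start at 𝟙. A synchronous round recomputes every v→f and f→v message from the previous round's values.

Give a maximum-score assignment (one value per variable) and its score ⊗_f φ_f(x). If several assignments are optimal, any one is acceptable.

assignment: (A=0, S=0, G=0, D=1, K=0, J=0, Q=1); score = 84672

init: all messages = 𝟙 over 2 values
r1 m[φ0→A] = [9, 5]
r1 m[φ0→Q] = [7, 9]
r1 m[φ1→A] = [3, 8]
r1 m[φ1→S] = [4, 8]
r1 m[φ2→A] = [8, 7]
r1 m[φ2→G] = [8, 8]
r1 m[φ3→S] = [8, 1]
r1 m[φ3→D] = [7, 8]
r1 m[φ4→S] = [7, 9]
r1 m[φ4→K] = [7, 9]
r1 m[φ4→J] = [9, 5]
r1 m[φ5→G] = [7, 5]
r1 m[A→φ0] = [1, 1]
r1 m[A→φ1] = [1, 1]
r1 m[A→φ2] = [1, 1]
r1 m[S→φ1] = [1, 1]
r1 m[S→φ3] = [1, 1]
r1 m[S→φ4] = [1, 1]
r1 m[G→φ2] = [1, 1]
r1 m[G→φ5] = [1, 1]
r1 m[D→φ3] = [1, 1]
r1 m[K→φ4] = [1, 1]
r1 m[J→φ4] = [1, 1]
r1 m[Q→φ0] = [1, 1]
r2 m[φ0→A] = [9, 5]
r2 m[φ0→Q] = [7, 9]
r2 m[φ1→A] = [3, 8]
r2 m[φ1→S] = [4, 8]
r2 m[φ2→A] = [8, 7]
r2 m[φ2→G] = [8, 8]
r2 m[φ3→S] = [8, 1]
r2 m[φ3→D] = [7, 8]
r2 m[φ4→S] = [7, 9]
r2 m[φ4→K] = [7, 9]
r2 m[φ4→J] = [9, 5]
r2 m[φ5→G] = [7, 5]
r2 m[A→φ0] = [24, 56]
r2 m[A→φ1] = [72, 35]
r2 m[A→φ2] = [27, 40]
r2 m[S→φ1] = [56, 9]
r2 m[S→φ3] = [28, 72]
r2 m[S→φ4] = [32, 8]
r2 m[G→φ2] = [7, 5]
r2 m[G→φ5] = [8, 8]
r2 m[D→φ3] = [1, 1]
r2 m[K→φ4] = [1, 1]
r2 m[J→φ4] = [1, 1]
r2 m[Q→φ0] = [1, 1]
r3 m[φ0→A] = [9, 5]
r3 m[φ0→Q] = [280, 224]
r3 m[φ1→A] = [168, 224]
r3 m[φ1→S] = [216, 280]
r3 m[φ2→A] = [56, 35]
r3 m[φ2→G] = [216, 280]
r3 m[φ3→S] = [8, 1]
r3 m[φ3→D] = [196, 224]
r3 m[φ4→S] = [7, 9]
r3 m[φ4→K] = [224, 96]
r3 m[φ4→J] = [224, 160]
r3 m[φ5→G] = [7, 5]
r3 m[A→φ0] = [24, 56]
r3 m[A→φ1] = [72, 35]
r3 m[A→φ2] = [27, 40]
r3 m[S→φ1] = [56, 9]
r3 m[S→φ3] = [28, 72]
r3 m[S→φ4] = [32, 8]
r3 m[G→φ2] = [7, 5]
r3 m[G→φ5] = [8, 8]
r3 m[D→φ3] = [1, 1]
r3 m[K→φ4] = [1, 1]
r3 m[J→φ4] = [1, 1]
r3 m[Q→φ0] = [1, 1]
r4 m[φ0→A] = [9, 5]
r4 m[φ0→Q] = [280, 224]
r4 m[φ1→A] = [168, 224]
r4 m[φ1→S] = [216, 280]
r4 m[φ2→A] = [56, 35]
r4 m[φ2→G] = [216, 280]
r4 m[φ3→S] = [8, 1]
r4 m[φ3→D] = [196, 224]
r4 m[φ4→S] = [7, 9]
r4 m[φ4→K] = [224, 96]
r4 m[φ4→J] = [224, 160]
r4 m[φ5→G] = [7, 5]
r4 m[A→φ0] = [9408, 7840]
r4 m[A→φ1] = [504, 175]
r4 m[A→φ2] = [1512, 1120]
r4 m[S→φ1] = [56, 9]
r4 m[S→φ3] = [1512, 2520]
r4 m[S→φ4] = [1728, 280]
r4 m[G→φ2] = [7, 5]
r4 m[G→φ5] = [216, 280]
r4 m[D→φ3] = [1, 1]
r4 m[K→φ4] = [1, 1]
r4 m[J→φ4] = [1, 1]
r4 m[Q→φ0] = [1, 1]
r5 m[φ0→A] = [9, 5]
r5 m[φ0→Q] = [65856, 84672]
r5 m[φ1→A] = [168, 224]
r5 m[φ1→S] = [1512, 1400]
r5 m[φ2→A] = [56, 35]
r5 m[φ2→G] = [12096, 12096]
r5 m[φ3→S] = [8, 1]
r5 m[φ3→D] = [10584, 12096]
r5 m[φ4→S] = [7, 9]
r5 m[φ4→K] = [12096, 5184]
r5 m[φ4→J] = [12096, 8640]
r5 m[φ5→G] = [7, 5]
r5 m[A→φ0] = [9408, 7840]
r5 m[A→φ1] = [504, 175]
r5 m[A→φ2] = [1512, 1120]
r5 m[S→φ1] = [56, 9]
r5 m[S→φ3] = [1512, 2520]
r5 m[S→φ4] = [1728, 280]
r5 m[G→φ2] = [7, 5]
r5 m[G→φ5] = [216, 280]
r5 m[D→φ3] = [1, 1]
r5 m[K→φ4] = [1, 1]
r5 m[J→φ4] = [1, 1]
r5 m[Q→φ0] = [1, 1]
r6 m[φ0→A] = [9, 5]
r6 m[φ0→Q] = [65856, 84672]
r6 m[φ1→A] = [168, 224]
r6 m[φ1→S] = [1512, 1400]
r6 m[φ2→A] = [56, 35]
r6 m[φ2→G] = [12096, 12096]
r6 m[φ3→S] = [8, 1]
r6 m[φ3→D] = [10584, 12096]
r6 m[φ4→S] = [7, 9]
r6 m[φ4→K] = [12096, 5184]
r6 m[φ4→J] = [12096, 8640]
r6 m[φ5→G] = [7, 5]
r6 m[A→φ0] = [9408, 7840]
r6 m[A→φ1] = [504, 175]
r6 m[A→φ2] = [1512, 1120]
r6 m[S→φ1] = [56, 9]
r6 m[S→φ3] = [10584, 12600]
r6 m[S→φ4] = [12096, 1400]
r6 m[G→φ2] = [7, 5]
r6 m[G→φ5] = [12096, 12096]
r6 m[D→φ3] = [1, 1]
r6 m[K→φ4] = [1, 1]
r6 m[J→φ4] = [1, 1]
r6 m[Q→φ0] = [1, 1]
r7 m[φ0→A] = [9, 5]
r7 m[φ0→Q] = [65856, 84672]
r7 m[φ1→A] = [168, 224]
r7 m[φ1→S] = [1512, 1400]
r7 m[φ2→A] = [56, 35]
r7 m[φ2→G] = [12096, 12096]
r7 m[φ3→S] = [8, 1]
r7 m[φ3→D] = [74088, 84672]
r7 m[φ4→S] = [7, 9]
r7 m[φ4→K] = [84672, 36288]
r7 m[φ4→J] = [84672, 60480]
r7 m[φ5→G] = [7, 5]
r7 m[A→φ0] = [9408, 7840]
r7 m[A→φ1] = [504, 175]
r7 m[A→φ2] = [1512, 1120]
r7 m[S→φ1] = [56, 9]
r7 m[S→φ3] = [10584, 12600]
r7 m[S→φ4] = [12096, 1400]
r7 m[G→φ2] = [7, 5]
r7 m[G→φ5] = [12096, 12096]
r7 m[D→φ3] = [1, 1]
r7 m[K→φ4] = [1, 1]
r7 m[J→φ4] = [1, 1]
r7 m[Q→φ0] = [1, 1]
r8 m[φ0→A] = [9, 5]
r8 m[φ0→Q] = [65856, 84672]
r8 m[φ1→A] = [168, 224]
r8 m[φ1→S] = [1512, 1400]
r8 m[φ2→A] = [56, 35]
r8 m[φ2→G] = [12096, 12096]
r8 m[φ3→S] = [8, 1]
r8 m[φ3→D] = [74088, 84672]
r8 m[φ4→S] = [7, 9]
r8 m[φ4→K] = [84672, 36288]
r8 m[φ4→J] = [84672, 60480]
r8 m[φ5→G] = [7, 5]
r8 m[A→φ0] = [9408, 7840]
r8 m[A→φ1] = [504, 175]
r8 m[A→φ2] = [1512, 1120]
r8 m[S→φ1] = [56, 9]
r8 m[S→φ3] = [10584, 12600]
r8 m[S→φ4] = [12096, 1400]
r8 m[G→φ2] = [7, 5]
r8 m[G→φ5] = [12096, 12096]
r8 m[D→φ3] = [1, 1]
r8 m[K→φ4] = [1, 1]
r8 m[J→φ4] = [1, 1]
r8 m[Q→φ0] = [1, 1]
fixed point reached at round 8
traceback from A: (A=0, S=0, G=0, D=1, K=0, J=0, Q=1), score=84672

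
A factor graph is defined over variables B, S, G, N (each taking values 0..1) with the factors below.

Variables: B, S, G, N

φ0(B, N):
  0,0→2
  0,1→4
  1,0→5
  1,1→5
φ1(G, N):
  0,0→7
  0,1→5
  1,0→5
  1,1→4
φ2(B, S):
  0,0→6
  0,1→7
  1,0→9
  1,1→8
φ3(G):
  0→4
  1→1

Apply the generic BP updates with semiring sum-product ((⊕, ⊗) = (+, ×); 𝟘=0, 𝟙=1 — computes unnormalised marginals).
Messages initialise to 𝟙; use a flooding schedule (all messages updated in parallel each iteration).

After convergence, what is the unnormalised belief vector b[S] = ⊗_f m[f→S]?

b[S] = [3537, 3414]

init: all messages = 𝟙 over 2 values
r1 m[φ0→B] = [6, 10]
r1 m[φ0→N] = [7, 9]
r1 m[φ1→G] = [12, 9]
r1 m[φ1→N] = [12, 9]
r1 m[φ2→B] = [13, 17]
r1 m[φ2→S] = [15, 15]
r1 m[φ3→G] = [4, 1]
r1 m[B→φ0] = [1, 1]
r1 m[B→φ2] = [1, 1]
r1 m[S→φ2] = [1, 1]
r1 m[G→φ1] = [1, 1]
r1 m[G→φ3] = [1, 1]
r1 m[N→φ0] = [1, 1]
r1 m[N→φ1] = [1, 1]
r2 m[φ0→B] = [6, 10]
r2 m[φ0→N] = [7, 9]
r2 m[φ1→G] = [12, 9]
r2 m[φ1→N] = [12, 9]
r2 m[φ2→B] = [13, 17]
r2 m[φ2→S] = [15, 15]
r2 m[φ3→G] = [4, 1]
r2 m[B→φ0] = [13, 17]
r2 m[B→φ2] = [6, 10]
r2 m[S→φ2] = [1, 1]
r2 m[G→φ1] = [4, 1]
r2 m[G→φ3] = [12, 9]
r2 m[N→φ0] = [12, 9]
r2 m[N→φ1] = [7, 9]
r3 m[φ0→B] = [60, 105]
r3 m[φ0→N] = [111, 137]
r3 m[φ1→G] = [94, 71]
r3 m[φ1→N] = [33, 24]
r3 m[φ2→B] = [13, 17]
r3 m[φ2→S] = [126, 122]
r3 m[φ3→G] = [4, 1]
r3 m[B→φ0] = [13, 17]
r3 m[B→φ2] = [6, 10]
r3 m[S→φ2] = [1, 1]
r3 m[G→φ1] = [4, 1]
r3 m[G→φ3] = [12, 9]
r3 m[N→φ0] = [12, 9]
r3 m[N→φ1] = [7, 9]
r4 m[φ0→B] = [60, 105]
r4 m[φ0→N] = [111, 137]
r4 m[φ1→G] = [94, 71]
r4 m[φ1→N] = [33, 24]
r4 m[φ2→B] = [13, 17]
r4 m[φ2→S] = [126, 122]
r4 m[φ3→G] = [4, 1]
r4 m[B→φ0] = [13, 17]
r4 m[B→φ2] = [60, 105]
r4 m[S→φ2] = [1, 1]
r4 m[G→φ1] = [4, 1]
r4 m[G→φ3] = [94, 71]
r4 m[N→φ0] = [33, 24]
r4 m[N→φ1] = [111, 137]
r5 m[φ0→B] = [162, 285]
r5 m[φ0→N] = [111, 137]
r5 m[φ1→G] = [1462, 1103]
r5 m[φ1→N] = [33, 24]
r5 m[φ2→B] = [13, 17]
r5 m[φ2→S] = [1305, 1260]
r5 m[φ3→G] = [4, 1]
r5 m[B→φ0] = [13, 17]
r5 m[B→φ2] = [60, 105]
r5 m[S→φ2] = [1, 1]
r5 m[G→φ1] = [4, 1]
r5 m[G→φ3] = [94, 71]
r5 m[N→φ0] = [33, 24]
r5 m[N→φ1] = [111, 137]
r6 m[φ0→B] = [162, 285]
r6 m[φ0→N] = [111, 137]
r6 m[φ1→G] = [1462, 1103]
r6 m[φ1→N] = [33, 24]
r6 m[φ2→B] = [13, 17]
r6 m[φ2→S] = [1305, 1260]
r6 m[φ3→G] = [4, 1]
r6 m[B→φ0] = [13, 17]
r6 m[B→φ2] = [162, 285]
r6 m[S→φ2] = [1, 1]
r6 m[G→φ1] = [4, 1]
r6 m[G→φ3] = [1462, 1103]
r6 m[N→φ0] = [33, 24]
r6 m[N→φ1] = [111, 137]
r7 m[φ0→B] = [162, 285]
r7 m[φ0→N] = [111, 137]
r7 m[φ1→G] = [1462, 1103]
r7 m[φ1→N] = [33, 24]
r7 m[φ2→B] = [13, 17]
r7 m[φ2→S] = [3537, 3414]
r7 m[φ3→G] = [4, 1]
r7 m[B→φ0] = [13, 17]
r7 m[B→φ2] = [162, 285]
r7 m[S→φ2] = [1, 1]
r7 m[G→φ1] = [4, 1]
r7 m[G→φ3] = [1462, 1103]
r7 m[N→φ0] = [33, 24]
r7 m[N→φ1] = [111, 137]
r8 m[φ0→B] = [162, 285]
r8 m[φ0→N] = [111, 137]
r8 m[φ1→G] = [1462, 1103]
r8 m[φ1→N] = [33, 24]
r8 m[φ2→B] = [13, 17]
r8 m[φ2→S] = [3537, 3414]
r8 m[φ3→G] = [4, 1]
r8 m[B→φ0] = [13, 17]
r8 m[B→φ2] = [162, 285]
r8 m[S→φ2] = [1, 1]
r8 m[G→φ1] = [4, 1]
r8 m[G→φ3] = [1462, 1103]
r8 m[N→φ0] = [33, 24]
r8 m[N→φ1] = [111, 137]
fixed point reached at round 8
b[S] = ⊗ incoming = [3537, 3414]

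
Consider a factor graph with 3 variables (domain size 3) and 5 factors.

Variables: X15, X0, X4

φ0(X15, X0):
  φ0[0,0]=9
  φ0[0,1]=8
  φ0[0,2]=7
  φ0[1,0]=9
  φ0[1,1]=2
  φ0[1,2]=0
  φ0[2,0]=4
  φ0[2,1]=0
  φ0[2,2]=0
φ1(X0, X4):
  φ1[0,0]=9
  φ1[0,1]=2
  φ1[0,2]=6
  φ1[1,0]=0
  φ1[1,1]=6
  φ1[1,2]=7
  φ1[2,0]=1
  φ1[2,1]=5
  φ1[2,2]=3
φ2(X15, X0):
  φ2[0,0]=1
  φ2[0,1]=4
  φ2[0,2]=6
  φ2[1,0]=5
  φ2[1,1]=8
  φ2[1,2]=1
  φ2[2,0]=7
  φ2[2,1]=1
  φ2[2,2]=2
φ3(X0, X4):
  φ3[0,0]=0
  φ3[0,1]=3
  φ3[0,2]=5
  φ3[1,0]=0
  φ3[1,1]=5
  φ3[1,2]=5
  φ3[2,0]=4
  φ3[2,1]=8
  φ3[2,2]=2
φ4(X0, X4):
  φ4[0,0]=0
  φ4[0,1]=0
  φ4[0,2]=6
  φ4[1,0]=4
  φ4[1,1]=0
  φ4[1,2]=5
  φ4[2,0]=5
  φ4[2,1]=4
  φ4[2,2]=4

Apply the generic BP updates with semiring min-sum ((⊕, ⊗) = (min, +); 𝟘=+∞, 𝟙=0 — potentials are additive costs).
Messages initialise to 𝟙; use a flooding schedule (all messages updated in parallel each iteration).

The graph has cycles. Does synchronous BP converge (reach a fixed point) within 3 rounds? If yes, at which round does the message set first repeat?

NOT CONVERGED within 3 rounds

init: all messages = 𝟙 over 3 values
r1 m[φ0→X15] = [7, 0, 0]
r1 m[φ0→X0] = [4, 0, 0]
r1 m[φ1→X0] = [2, 0, 1]
r1 m[φ1→X4] = [0, 2, 3]
r1 m[φ2→X15] = [1, 1, 1]
r1 m[φ2→X0] = [1, 1, 1]
r1 m[φ3→X0] = [0, 0, 2]
r1 m[φ3→X4] = [0, 3, 2]
r1 m[φ4→X0] = [0, 0, 4]
r1 m[φ4→X4] = [0, 0, 4]
r1 m[X15→φ0] = [0, 0, 0]
r1 m[X15→φ2] = [0, 0, 0]
r1 m[X0→φ0] = [0, 0, 0]
r1 m[X0→φ1] = [0, 0, 0]
r1 m[X0→φ2] = [0, 0, 0]
r1 m[X0→φ3] = [0, 0, 0]
r1 m[X0→φ4] = [0, 0, 0]
r1 m[X4→φ1] = [0, 0, 0]
r1 m[X4→φ3] = [0, 0, 0]
r1 m[X4→φ4] = [0, 0, 0]
r2 m[φ0→X15] = [7, 0, 0]
r2 m[φ0→X0] = [4, 0, 0]
r2 m[φ1→X0] = [2, 0, 1]
r2 m[φ1→X4] = [0, 2, 3]
r2 m[φ2→X15] = [1, 1, 1]
r2 m[φ2→X0] = [1, 1, 1]
r2 m[φ3→X0] = [0, 0, 2]
r2 m[φ3→X4] = [0, 3, 2]
r2 m[φ4→X0] = [0, 0, 4]
r2 m[φ4→X4] = [0, 0, 4]
r2 m[X15→φ0] = [1, 1, 1]
r2 m[X15→φ2] = [7, 0, 0]
r2 m[X0→φ0] = [3, 1, 8]
r2 m[X0→φ1] = [5, 1, 7]
r2 m[X0→φ2] = [6, 0, 7]
r2 m[X0→φ3] = [7, 1, 6]
r2 m[X0→φ4] = [7, 1, 4]
r2 m[X4→φ1] = [0, 3, 6]
r2 m[X4→φ3] = [0, 2, 7]
r2 m[X4→φ4] = [0, 5, 5]
r3 m[φ0→X15] = [9, 3, 1]
r3 m[φ0→X0] = [5, 1, 1]
r3 m[φ1→X0] = [5, 0, 1]
r3 m[φ1→X4] = [1, 7, 8]
r3 m[φ2→X15] = [4, 8, 1]
r3 m[φ2→X0] = [5, 1, 1]
r3 m[φ3→X0] = [0, 0, 4]
r3 m[φ3→X4] = [1, 6, 6]
r3 m[φ4→X0] = [0, 4, 5]
r3 m[φ4→X4] = [5, 1, 6]
r3 m[X15→φ0] = [1, 1, 1]
r3 m[X15→φ2] = [7, 0, 0]
r3 m[X0→φ0] = [3, 1, 8]
r3 m[X0→φ1] = [5, 1, 7]
r3 m[X0→φ2] = [6, 0, 7]
r3 m[X0→φ3] = [7, 1, 6]
r3 m[X0→φ4] = [7, 1, 4]
r3 m[X4→φ1] = [0, 3, 6]
r3 m[X4→φ3] = [0, 2, 7]
r3 m[X4→φ4] = [0, 5, 5]
no fixed point within 3 rounds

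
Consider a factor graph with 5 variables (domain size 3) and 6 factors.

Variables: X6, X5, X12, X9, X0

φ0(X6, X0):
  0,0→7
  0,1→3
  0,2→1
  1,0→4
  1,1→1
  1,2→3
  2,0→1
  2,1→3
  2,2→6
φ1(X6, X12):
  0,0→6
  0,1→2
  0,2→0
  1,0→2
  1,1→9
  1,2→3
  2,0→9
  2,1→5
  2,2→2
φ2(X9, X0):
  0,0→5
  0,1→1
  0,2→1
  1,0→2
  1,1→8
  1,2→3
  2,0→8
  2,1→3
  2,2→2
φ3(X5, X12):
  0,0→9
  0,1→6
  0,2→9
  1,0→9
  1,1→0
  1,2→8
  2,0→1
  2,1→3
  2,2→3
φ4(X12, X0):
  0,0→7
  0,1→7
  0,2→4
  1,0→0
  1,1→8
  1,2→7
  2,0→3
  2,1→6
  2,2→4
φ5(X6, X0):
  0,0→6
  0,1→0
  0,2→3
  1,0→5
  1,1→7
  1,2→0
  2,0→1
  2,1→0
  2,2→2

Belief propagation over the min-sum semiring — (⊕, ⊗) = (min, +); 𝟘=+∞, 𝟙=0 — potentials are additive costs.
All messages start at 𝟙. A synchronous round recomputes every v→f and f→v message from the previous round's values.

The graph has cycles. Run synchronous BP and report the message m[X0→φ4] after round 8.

init: all messages = 𝟙 over 3 values
r1 m[φ0→X6] = [1, 1, 1]
r1 m[φ0→X0] = [1, 1, 1]
r1 m[φ1→X6] = [0, 2, 2]
r1 m[φ1→X12] = [2, 2, 0]
r1 m[φ2→X9] = [1, 2, 2]
r1 m[φ2→X0] = [2, 1, 1]
r1 m[φ3→X5] = [6, 0, 1]
r1 m[φ3→X12] = [1, 0, 3]
r1 m[φ4→X12] = [4, 0, 3]
r1 m[φ4→X0] = [0, 6, 4]
r1 m[φ5→X6] = [0, 0, 0]
r1 m[φ5→X0] = [1, 0, 0]
r1 m[X6→φ0] = [0, 0, 0]
r1 m[X6→φ1] = [0, 0, 0]
r1 m[X6→φ5] = [0, 0, 0]
r1 m[X5→φ3] = [0, 0, 0]
r1 m[X12→φ1] = [0, 0, 0]
r1 m[X12→φ3] = [0, 0, 0]
r1 m[X12→φ4] = [0, 0, 0]
r1 m[X9→φ2] = [0, 0, 0]
r1 m[X0→φ0] = [0, 0, 0]
r1 m[X0→φ2] = [0, 0, 0]
r1 m[X0→φ4] = [0, 0, 0]
r1 m[X0→φ5] = [0, 0, 0]
r2 m[φ0→X6] = [1, 1, 1]
r2 m[φ0→X0] = [1, 1, 1]
r2 m[φ1→X6] = [0, 2, 2]
r2 m[φ1→X12] = [2, 2, 0]
r2 m[φ2→X9] = [1, 2, 2]
r2 m[φ2→X0] = [2, 1, 1]
r2 m[φ3→X5] = [6, 0, 1]
r2 m[φ3→X12] = [1, 0, 3]
r2 m[φ4→X12] = [4, 0, 3]
r2 m[φ4→X0] = [0, 6, 4]
r2 m[φ5→X6] = [0, 0, 0]
r2 m[φ5→X0] = [1, 0, 0]
r2 m[X6→φ0] = [0, 2, 2]
r2 m[X6→φ1] = [1, 1, 1]
r2 m[X6→φ5] = [1, 3, 3]
r2 m[X5→φ3] = [0, 0, 0]
r2 m[X12→φ1] = [5, 0, 6]
r2 m[X12→φ3] = [6, 2, 3]
r2 m[X12→φ4] = [3, 2, 3]
r2 m[X9→φ2] = [0, 0, 0]
r2 m[X0→φ0] = [3, 7, 5]
r2 m[X0→φ2] = [2, 7, 5]
r2 m[X0→φ4] = [4, 2, 2]
r2 m[X0→φ5] = [3, 8, 6]
r3 m[φ0→X6] = [6, 7, 4]
r3 m[φ0→X0] = [3, 3, 1]
r3 m[φ1→X6] = [2, 7, 5]
r3 m[φ1→X12] = [3, 3, 1]
r3 m[φ2→X9] = [6, 4, 7]
r3 m[φ2→X0] = [2, 1, 1]
r3 m[φ3→X5] = [8, 2, 5]
r3 m[φ3→X12] = [1, 0, 3]
r3 m[φ4→X12] = [6, 4, 6]
r3 m[φ4→X0] = [2, 9, 7]
r3 m[φ5→X6] = [8, 6, 4]
r3 m[φ5→X0] = [4, 1, 3]
r3 m[X6→φ0] = [0, 2, 2]
r3 m[X6→φ1] = [1, 1, 1]
r3 m[X6→φ5] = [1, 3, 3]
r3 m[X5→φ3] = [0, 0, 0]
r3 m[X12→φ1] = [5, 0, 6]
r3 m[X12→φ3] = [6, 2, 3]
r3 m[X12→φ4] = [3, 2, 3]
r3 m[X9→φ2] = [0, 0, 0]
r3 m[X0→φ0] = [3, 7, 5]
r3 m[X0→φ2] = [2, 7, 5]
r3 m[X0→φ4] = [4, 2, 2]
r3 m[X0→φ5] = [3, 8, 6]
r4 m[φ0→X6] = [6, 7, 4]
r4 m[φ0→X0] = [3, 3, 1]
r4 m[φ1→X6] = [2, 7, 5]
r4 m[φ1→X12] = [3, 3, 1]
r4 m[φ2→X9] = [6, 4, 7]
r4 m[φ2→X0] = [2, 1, 1]
r4 m[φ3→X5] = [8, 2, 5]
r4 m[φ3→X12] = [1, 0, 3]
r4 m[φ4→X12] = [6, 4, 6]
r4 m[φ4→X0] = [2, 9, 7]
r4 m[φ5→X6] = [8, 6, 4]
r4 m[φ5→X0] = [4, 1, 3]
r4 m[X6→φ0] = [10, 13, 9]
r4 m[X6→φ1] = [14, 13, 8]
r4 m[X6→φ5] = [8, 14, 9]
r4 m[X5→φ3] = [0, 0, 0]
r4 m[X12→φ1] = [7, 4, 9]
r4 m[X12→φ3] = [9, 7, 7]
r4 m[X12→φ4] = [4, 3, 4]
r4 m[X9→φ2] = [0, 0, 0]
r4 m[X0→φ0] = [8, 11, 11]
r4 m[X0→φ2] = [9, 13, 11]
r4 m[X0→φ4] = [9, 5, 5]
r4 m[X0→φ5] = [7, 13, 9]
r5 m[φ0→X6] = [12, 12, 9]
r5 m[φ0→X0] = [10, 12, 11]
r5 m[φ1→X6] = [6, 9, 9]
r5 m[φ1→X12] = [15, 13, 10]
r5 m[φ2→X9] = [12, 11, 13]
r5 m[φ2→X0] = [2, 1, 1]
r5 m[φ3→X5] = [13, 7, 10]
r5 m[φ3→X12] = [1, 0, 3]
r5 m[φ4→X12] = [9, 9, 9]
r5 m[φ4→X0] = [3, 10, 8]
r5 m[φ5→X6] = [12, 9, 8]
r5 m[φ5→X0] = [10, 8, 11]
r5 m[X6→φ0] = [10, 13, 9]
r5 m[X6→φ1] = [14, 13, 8]
r5 m[X6→φ5] = [8, 14, 9]
r5 m[X5→φ3] = [0, 0, 0]
r5 m[X12→φ1] = [7, 4, 9]
r5 m[X12→φ3] = [9, 7, 7]
r5 m[X12→φ4] = [4, 3, 4]
r5 m[X9→φ2] = [0, 0, 0]
r5 m[X0→φ0] = [8, 11, 11]
r5 m[X0→φ2] = [9, 13, 11]
r5 m[X0→φ4] = [9, 5, 5]
r5 m[X0→φ5] = [7, 13, 9]
r6 m[φ0→X6] = [12, 12, 9]
r6 m[φ0→X0] = [10, 12, 11]
r6 m[φ1→X6] = [6, 9, 9]
r6 m[φ1→X12] = [15, 13, 10]
r6 m[φ2→X9] = [12, 11, 13]
r6 m[φ2→X0] = [2, 1, 1]
r6 m[φ3→X5] = [13, 7, 10]
r6 m[φ3→X12] = [1, 0, 3]
r6 m[φ4→X12] = [9, 9, 9]
r6 m[φ4→X0] = [3, 10, 8]
r6 m[φ5→X6] = [12, 9, 8]
r6 m[φ5→X0] = [10, 8, 11]
r6 m[X6→φ0] = [18, 18, 17]
r6 m[X6→φ1] = [24, 21, 17]
r6 m[X6→φ5] = [18, 21, 18]
r6 m[X5→φ3] = [0, 0, 0]
r6 m[X12→φ1] = [10, 9, 12]
r6 m[X12→φ3] = [24, 22, 19]
r6 m[X12→φ4] = [16, 13, 13]
r6 m[X9→φ2] = [0, 0, 0]
r6 m[X0→φ0] = [15, 19, 20]
r6 m[X0→φ2] = [23, 30, 30]
r6 m[X0→φ4] = [22, 21, 23]
r6 m[X0→φ5] = [15, 23, 20]
r7 m[φ0→X6] = [21, 19, 16]
r7 m[φ0→X0] = [18, 19, 19]
r7 m[φ1→X6] = [11, 12, 14]
r7 m[φ1→X12] = [23, 22, 19]
r7 m[φ2→X9] = [28, 25, 31]
r7 m[φ2→X0] = [2, 1, 1]
r7 m[φ3→X5] = [28, 22, 22]
r7 m[φ3→X12] = [1, 0, 3]
r7 m[φ4→X12] = [27, 22, 25]
r7 m[φ4→X0] = [13, 19, 17]
r7 m[φ5→X6] = [21, 20, 16]
r7 m[φ5→X0] = [19, 18, 20]
r7 m[X6→φ0] = [18, 18, 17]
r7 m[X6→φ1] = [24, 21, 17]
r7 m[X6→φ5] = [18, 21, 18]
r7 m[X5→φ3] = [0, 0, 0]
r7 m[X12→φ1] = [10, 9, 12]
r7 m[X12→φ3] = [24, 22, 19]
r7 m[X12→φ4] = [16, 13, 13]
r7 m[X9→φ2] = [0, 0, 0]
r7 m[X0→φ0] = [15, 19, 20]
r7 m[X0→φ2] = [23, 30, 30]
r7 m[X0→φ4] = [22, 21, 23]
r7 m[X0→φ5] = [15, 23, 20]
r8 m[φ0→X6] = [21, 19, 16]
r8 m[φ0→X0] = [18, 19, 19]
r8 m[φ1→X6] = [11, 12, 14]
r8 m[φ1→X12] = [23, 22, 19]
r8 m[φ2→X9] = [28, 25, 31]
r8 m[φ2→X0] = [2, 1, 1]
r8 m[φ3→X5] = [28, 22, 22]
r8 m[φ3→X12] = [1, 0, 3]
r8 m[φ4→X12] = [27, 22, 25]
r8 m[φ4→X0] = [13, 19, 17]
r8 m[φ5→X6] = [21, 20, 16]
r8 m[φ5→X0] = [19, 18, 20]
r8 m[X6→φ0] = [32, 32, 30]
r8 m[X6→φ1] = [42, 39, 32]
r8 m[X6→φ5] = [32, 31, 30]
r8 m[X5→φ3] = [0, 0, 0]
r8 m[X12→φ1] = [28, 22, 28]
r8 m[X12→φ3] = [50, 44, 44]
r8 m[X12→φ4] = [24, 22, 22]
r8 m[X9→φ2] = [0, 0, 0]
r8 m[X0→φ0] = [34, 38, 38]
r8 m[X0→φ2] = [50, 56, 56]
r8 m[X0→φ4] = [39, 38, 40]
r8 m[X0→φ5] = [33, 39, 37]

message @ round 8 = [39, 38, 40]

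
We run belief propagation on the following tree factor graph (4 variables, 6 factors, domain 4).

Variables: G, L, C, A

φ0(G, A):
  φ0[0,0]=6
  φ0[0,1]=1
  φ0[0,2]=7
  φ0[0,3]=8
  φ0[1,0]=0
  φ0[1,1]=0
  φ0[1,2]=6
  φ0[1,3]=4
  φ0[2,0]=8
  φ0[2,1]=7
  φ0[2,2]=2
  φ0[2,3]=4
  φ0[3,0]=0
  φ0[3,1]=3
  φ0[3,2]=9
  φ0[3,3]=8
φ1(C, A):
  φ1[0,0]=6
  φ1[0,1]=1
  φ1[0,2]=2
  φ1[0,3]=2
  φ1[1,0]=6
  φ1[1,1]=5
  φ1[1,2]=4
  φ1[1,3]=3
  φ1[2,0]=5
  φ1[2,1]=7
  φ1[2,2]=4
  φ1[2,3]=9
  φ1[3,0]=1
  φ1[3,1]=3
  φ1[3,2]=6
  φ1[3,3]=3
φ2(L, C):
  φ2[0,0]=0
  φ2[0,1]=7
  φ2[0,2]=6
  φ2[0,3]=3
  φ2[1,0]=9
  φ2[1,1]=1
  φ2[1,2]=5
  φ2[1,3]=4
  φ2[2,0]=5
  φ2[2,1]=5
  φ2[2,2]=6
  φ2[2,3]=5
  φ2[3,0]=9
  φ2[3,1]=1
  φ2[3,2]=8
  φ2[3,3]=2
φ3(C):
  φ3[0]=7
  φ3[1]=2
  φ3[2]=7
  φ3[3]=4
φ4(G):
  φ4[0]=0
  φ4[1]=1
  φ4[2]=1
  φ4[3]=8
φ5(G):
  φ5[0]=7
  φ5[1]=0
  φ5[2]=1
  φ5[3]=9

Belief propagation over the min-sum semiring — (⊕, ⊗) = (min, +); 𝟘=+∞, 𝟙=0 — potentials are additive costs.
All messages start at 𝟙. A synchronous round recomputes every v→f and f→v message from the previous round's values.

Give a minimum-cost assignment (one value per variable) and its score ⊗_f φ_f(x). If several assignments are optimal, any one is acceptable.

init: all messages = 𝟙 over 4 values
r1 m[φ0→G] = [1, 0, 2, 0]
r1 m[φ0→A] = [0, 0, 2, 4]
r1 m[φ1→C] = [1, 3, 4, 1]
r1 m[φ1→A] = [1, 1, 2, 2]
r1 m[φ2→L] = [0, 1, 5, 1]
r1 m[φ2→C] = [0, 1, 5, 2]
r1 m[φ3→C] = [7, 2, 7, 4]
r1 m[φ4→G] = [0, 1, 1, 8]
r1 m[φ5→G] = [7, 0, 1, 9]
r1 m[G→φ0] = [0, 0, 0, 0]
r1 m[G→φ4] = [0, 0, 0, 0]
r1 m[G→φ5] = [0, 0, 0, 0]
r1 m[L→φ2] = [0, 0, 0, 0]
r1 m[C→φ1] = [0, 0, 0, 0]
r1 m[C→φ2] = [0, 0, 0, 0]
r1 m[C→φ3] = [0, 0, 0, 0]
r1 m[A→φ0] = [0, 0, 0, 0]
r1 m[A→φ1] = [0, 0, 0, 0]
r2 m[φ0→G] = [1, 0, 2, 0]
r2 m[φ0→A] = [0, 0, 2, 4]
r2 m[φ1→C] = [1, 3, 4, 1]
r2 m[φ1→A] = [1, 1, 2, 2]
r2 m[φ2→L] = [0, 1, 5, 1]
r2 m[φ2→C] = [0, 1, 5, 2]
r2 m[φ3→C] = [7, 2, 7, 4]
r2 m[φ4→G] = [0, 1, 1, 8]
r2 m[φ5→G] = [7, 0, 1, 9]
r2 m[G→φ0] = [7, 1, 2, 17]
r2 m[G→φ4] = [8, 0, 3, 9]
r2 m[G→φ5] = [1, 1, 3, 8]
r2 m[L→φ2] = [0, 0, 0, 0]
r2 m[C→φ1] = [7, 3, 12, 6]
r2 m[C→φ2] = [8, 5, 11, 5]
r2 m[C→φ3] = [1, 4, 9, 3]
r2 m[A→φ0] = [1, 1, 2, 2]
r2 m[A→φ1] = [0, 0, 2, 4]
r3 m[φ0→G] = [2, 1, 4, 1]
r3 m[φ0→A] = [1, 1, 4, 5]
r3 m[φ1→C] = [1, 5, 5, 1]
r3 m[φ1→A] = [7, 8, 7, 6]
r3 m[φ2→L] = [8, 6, 10, 6]
r3 m[φ2→C] = [0, 1, 5, 2]
r3 m[φ3→C] = [7, 2, 7, 4]
r3 m[φ4→G] = [0, 1, 1, 8]
r3 m[φ5→G] = [7, 0, 1, 9]
r3 m[G→φ0] = [7, 1, 2, 17]
r3 m[G→φ4] = [8, 0, 3, 9]
r3 m[G→φ5] = [1, 1, 3, 8]
r3 m[L→φ2] = [0, 0, 0, 0]
r3 m[C→φ1] = [7, 3, 12, 6]
r3 m[C→φ2] = [8, 5, 11, 5]
r3 m[C→φ3] = [1, 4, 9, 3]
r3 m[A→φ0] = [1, 1, 2, 2]
r3 m[A→φ1] = [0, 0, 2, 4]
r4 m[φ0→G] = [2, 1, 4, 1]
r4 m[φ0→A] = [1, 1, 4, 5]
r4 m[φ1→C] = [1, 5, 5, 1]
r4 m[φ1→A] = [7, 8, 7, 6]
r4 m[φ2→L] = [8, 6, 10, 6]
r4 m[φ2→C] = [0, 1, 5, 2]
r4 m[φ3→C] = [7, 2, 7, 4]
r4 m[φ4→G] = [0, 1, 1, 8]
r4 m[φ5→G] = [7, 0, 1, 9]
r4 m[G→φ0] = [7, 1, 2, 17]
r4 m[G→φ4] = [9, 1, 5, 10]
r4 m[G→φ5] = [2, 2, 5, 9]
r4 m[L→φ2] = [0, 0, 0, 0]
r4 m[C→φ1] = [7, 3, 12, 6]
r4 m[C→φ2] = [8, 7, 12, 5]
r4 m[C→φ3] = [1, 6, 10, 3]
r4 m[A→φ0] = [7, 8, 7, 6]
r4 m[A→φ1] = [1, 1, 4, 5]
r5 m[φ0→G] = [9, 7, 9, 7]
r5 m[φ0→A] = [1, 1, 4, 5]
r5 m[φ1→C] = [2, 6, 6, 2]
r5 m[φ1→A] = [7, 8, 7, 6]
r5 m[φ2→L] = [8, 8, 10, 7]
r5 m[φ2→C] = [0, 1, 5, 2]
r5 m[φ3→C] = [7, 2, 7, 4]
r5 m[φ4→G] = [0, 1, 1, 8]
r5 m[φ5→G] = [7, 0, 1, 9]
r5 m[G→φ0] = [7, 1, 2, 17]
r5 m[G→φ4] = [9, 1, 5, 10]
r5 m[G→φ5] = [2, 2, 5, 9]
r5 m[L→φ2] = [0, 0, 0, 0]
r5 m[C→φ1] = [7, 3, 12, 6]
r5 m[C→φ2] = [8, 7, 12, 5]
r5 m[C→φ3] = [1, 6, 10, 3]
r5 m[A→φ0] = [7, 8, 7, 6]
r5 m[A→φ1] = [1, 1, 4, 5]
r6 m[φ0→G] = [9, 7, 9, 7]
r6 m[φ0→A] = [1, 1, 4, 5]
r6 m[φ1→C] = [2, 6, 6, 2]
r6 m[φ1→A] = [7, 8, 7, 6]
r6 m[φ2→L] = [8, 8, 10, 7]
r6 m[φ2→C] = [0, 1, 5, 2]
r6 m[φ3→C] = [7, 2, 7, 4]
r6 m[φ4→G] = [0, 1, 1, 8]
r6 m[φ5→G] = [7, 0, 1, 9]
r6 m[G→φ0] = [7, 1, 2, 17]
r6 m[G→φ4] = [16, 7, 10, 16]
r6 m[G→φ5] = [9, 8, 10, 15]
r6 m[L→φ2] = [0, 0, 0, 0]
r6 m[C→φ1] = [7, 3, 12, 6]
r6 m[C→φ2] = [9, 8, 13, 6]
r6 m[C→φ3] = [2, 7, 11, 4]
r6 m[A→φ0] = [7, 8, 7, 6]
r6 m[A→φ1] = [1, 1, 4, 5]
r7 m[φ0→G] = [9, 7, 9, 7]
r7 m[φ0→A] = [1, 1, 4, 5]
r7 m[φ1→C] = [2, 6, 6, 2]
r7 m[φ1→A] = [7, 8, 7, 6]
r7 m[φ2→L] = [9, 9, 11, 8]
r7 m[φ2→C] = [0, 1, 5, 2]
r7 m[φ3→C] = [7, 2, 7, 4]
r7 m[φ4→G] = [0, 1, 1, 8]
r7 m[φ5→G] = [7, 0, 1, 9]
r7 m[G→φ0] = [7, 1, 2, 17]
r7 m[G→φ4] = [16, 7, 10, 16]
r7 m[G→φ5] = [9, 8, 10, 15]
r7 m[L→φ2] = [0, 0, 0, 0]
r7 m[C→φ1] = [7, 3, 12, 6]
r7 m[C→φ2] = [9, 8, 13, 6]
r7 m[C→φ3] = [2, 7, 11, 4]
r7 m[A→φ0] = [7, 8, 7, 6]
r7 m[A→φ1] = [1, 1, 4, 5]
r8 m[φ0→G] = [9, 7, 9, 7]
r8 m[φ0→A] = [1, 1, 4, 5]
r8 m[φ1→C] = [2, 6, 6, 2]
r8 m[φ1→A] = [7, 8, 7, 6]
r8 m[φ2→L] = [9, 9, 11, 8]
r8 m[φ2→C] = [0, 1, 5, 2]
r8 m[φ3→C] = [7, 2, 7, 4]
r8 m[φ4→G] = [0, 1, 1, 8]
r8 m[φ5→G] = [7, 0, 1, 9]
r8 m[G→φ0] = [7, 1, 2, 17]
r8 m[G→φ4] = [16, 7, 10, 16]
r8 m[G→φ5] = [9, 8, 10, 15]
r8 m[L→φ2] = [0, 0, 0, 0]
r8 m[C→φ1] = [7, 3, 12, 6]
r8 m[C→φ2] = [9, 8, 13, 6]
r8 m[C→φ3] = [2, 7, 11, 4]
r8 m[A→φ0] = [7, 8, 7, 6]
r8 m[A→φ1] = [1, 1, 4, 5]
fixed point reached at round 8
traceback from G: (G=1, L=3, C=3, A=0), score=8

assignment: (G=1, L=3, C=3, A=0); score = 8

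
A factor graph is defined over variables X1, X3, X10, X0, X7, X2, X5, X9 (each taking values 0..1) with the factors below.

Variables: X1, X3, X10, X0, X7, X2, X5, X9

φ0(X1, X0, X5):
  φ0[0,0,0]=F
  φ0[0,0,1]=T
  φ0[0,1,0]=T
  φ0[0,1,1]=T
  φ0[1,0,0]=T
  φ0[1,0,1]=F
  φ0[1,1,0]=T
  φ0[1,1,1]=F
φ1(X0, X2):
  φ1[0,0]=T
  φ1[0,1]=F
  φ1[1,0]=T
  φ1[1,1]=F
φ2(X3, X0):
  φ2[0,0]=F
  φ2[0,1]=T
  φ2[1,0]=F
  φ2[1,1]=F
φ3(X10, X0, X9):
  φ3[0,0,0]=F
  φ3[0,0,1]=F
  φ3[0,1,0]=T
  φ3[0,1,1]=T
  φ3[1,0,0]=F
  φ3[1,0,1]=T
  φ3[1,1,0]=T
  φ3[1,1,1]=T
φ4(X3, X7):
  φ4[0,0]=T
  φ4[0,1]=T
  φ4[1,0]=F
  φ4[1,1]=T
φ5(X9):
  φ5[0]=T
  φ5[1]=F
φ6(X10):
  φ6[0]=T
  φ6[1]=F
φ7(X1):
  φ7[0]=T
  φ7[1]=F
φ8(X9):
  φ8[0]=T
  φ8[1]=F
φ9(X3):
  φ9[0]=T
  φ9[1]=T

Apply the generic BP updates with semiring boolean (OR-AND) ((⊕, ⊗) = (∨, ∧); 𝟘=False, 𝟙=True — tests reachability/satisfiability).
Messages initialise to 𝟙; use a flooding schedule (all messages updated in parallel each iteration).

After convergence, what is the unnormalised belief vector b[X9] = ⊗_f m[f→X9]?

b[X9] = [T, F]

init: all messages = 𝟙 over 2 values
r1 m[φ0→X1] = [T, T]
r1 m[φ0→X0] = [T, T]
r1 m[φ0→X5] = [T, T]
r1 m[φ1→X0] = [T, T]
r1 m[φ1→X2] = [T, F]
r1 m[φ2→X3] = [T, F]
r1 m[φ2→X0] = [F, T]
r1 m[φ3→X10] = [T, T]
r1 m[φ3→X0] = [T, T]
r1 m[φ3→X9] = [T, T]
r1 m[φ4→X3] = [T, T]
r1 m[φ4→X7] = [T, T]
r1 m[φ5→X9] = [T, F]
r1 m[φ6→X10] = [T, F]
r1 m[φ7→X1] = [T, F]
r1 m[φ8→X9] = [T, F]
r1 m[φ9→X3] = [T, T]
r1 m[X1→φ0] = [T, T]
r1 m[X1→φ7] = [T, T]
r1 m[X3→φ2] = [T, T]
r1 m[X3→φ4] = [T, T]
r1 m[X3→φ9] = [T, T]
r1 m[X10→φ3] = [T, T]
r1 m[X10→φ6] = [T, T]
r1 m[X0→φ0] = [T, T]
r1 m[X0→φ1] = [T, T]
r1 m[X0→φ2] = [T, T]
r1 m[X0→φ3] = [T, T]
r1 m[X7→φ4] = [T, T]
r1 m[X2→φ1] = [T, T]
r1 m[X5→φ0] = [T, T]
r1 m[X9→φ3] = [T, T]
r1 m[X9→φ5] = [T, T]
r1 m[X9→φ8] = [T, T]
r2 m[φ0→X1] = [T, T]
r2 m[φ0→X0] = [T, T]
r2 m[φ0→X5] = [T, T]
r2 m[φ1→X0] = [T, T]
r2 m[φ1→X2] = [T, F]
r2 m[φ2→X3] = [T, F]
r2 m[φ2→X0] = [F, T]
r2 m[φ3→X10] = [T, T]
r2 m[φ3→X0] = [T, T]
r2 m[φ3→X9] = [T, T]
r2 m[φ4→X3] = [T, T]
r2 m[φ4→X7] = [T, T]
r2 m[φ5→X9] = [T, F]
r2 m[φ6→X10] = [T, F]
r2 m[φ7→X1] = [T, F]
r2 m[φ8→X9] = [T, F]
r2 m[φ9→X3] = [T, T]
r2 m[X1→φ0] = [T, F]
r2 m[X1→φ7] = [T, T]
r2 m[X3→φ2] = [T, T]
r2 m[X3→φ4] = [T, F]
r2 m[X3→φ9] = [T, F]
r2 m[X10→φ3] = [T, F]
r2 m[X10→φ6] = [T, T]
r2 m[X0→φ0] = [F, T]
r2 m[X0→φ1] = [F, T]
r2 m[X0→φ2] = [T, T]
r2 m[X0→φ3] = [F, T]
r2 m[X7→φ4] = [T, T]
r2 m[X2→φ1] = [T, T]
r2 m[X5→φ0] = [T, T]
r2 m[X9→φ3] = [T, F]
r2 m[X9→φ5] = [T, F]
r2 m[X9→φ8] = [T, F]
r3 m[φ0→X1] = [T, T]
r3 m[φ0→X0] = [T, T]
r3 m[φ0→X5] = [T, T]
r3 m[φ1→X0] = [T, T]
r3 m[φ1→X2] = [T, F]
r3 m[φ2→X3] = [T, F]
r3 m[φ2→X0] = [F, T]
r3 m[φ3→X10] = [T, T]
r3 m[φ3→X0] = [F, T]
r3 m[φ3→X9] = [T, T]
r3 m[φ4→X3] = [T, T]
r3 m[φ4→X7] = [T, T]
r3 m[φ5→X9] = [T, F]
r3 m[φ6→X10] = [T, F]
r3 m[φ7→X1] = [T, F]
r3 m[φ8→X9] = [T, F]
r3 m[φ9→X3] = [T, T]
r3 m[X1→φ0] = [T, F]
r3 m[X1→φ7] = [T, T]
r3 m[X3→φ2] = [T, T]
r3 m[X3→φ4] = [T, F]
r3 m[X3→φ9] = [T, F]
r3 m[X10→φ3] = [T, F]
r3 m[X10→φ6] = [T, T]
r3 m[X0→φ0] = [F, T]
r3 m[X0→φ1] = [F, T]
r3 m[X0→φ2] = [T, T]
r3 m[X0→φ3] = [F, T]
r3 m[X7→φ4] = [T, T]
r3 m[X2→φ1] = [T, T]
r3 m[X5→φ0] = [T, T]
r3 m[X9→φ3] = [T, F]
r3 m[X9→φ5] = [T, F]
r3 m[X9→φ8] = [T, F]
r4 m[φ0→X1] = [T, T]
r4 m[φ0→X0] = [T, T]
r4 m[φ0→X5] = [T, T]
r4 m[φ1→X0] = [T, T]
r4 m[φ1→X2] = [T, F]
r4 m[φ2→X3] = [T, F]
r4 m[φ2→X0] = [F, T]
r4 m[φ3→X10] = [T, T]
r4 m[φ3→X0] = [F, T]
r4 m[φ3→X9] = [T, T]
r4 m[φ4→X3] = [T, T]
r4 m[φ4→X7] = [T, T]
r4 m[φ5→X9] = [T, F]
r4 m[φ6→X10] = [T, F]
r4 m[φ7→X1] = [T, F]
r4 m[φ8→X9] = [T, F]
r4 m[φ9→X3] = [T, T]
r4 m[X1→φ0] = [T, F]
r4 m[X1→φ7] = [T, T]
r4 m[X3→φ2] = [T, T]
r4 m[X3→φ4] = [T, F]
r4 m[X3→φ9] = [T, F]
r4 m[X10→φ3] = [T, F]
r4 m[X10→φ6] = [T, T]
r4 m[X0→φ0] = [F, T]
r4 m[X0→φ1] = [F, T]
r4 m[X0→φ2] = [F, T]
r4 m[X0→φ3] = [F, T]
r4 m[X7→φ4] = [T, T]
r4 m[X2→φ1] = [T, T]
r4 m[X5→φ0] = [T, T]
r4 m[X9→φ3] = [T, F]
r4 m[X9→φ5] = [T, F]
r4 m[X9→φ8] = [T, F]
r5 m[φ0→X1] = [T, T]
r5 m[φ0→X0] = [T, T]
r5 m[φ0→X5] = [T, T]
r5 m[φ1→X0] = [T, T]
r5 m[φ1→X2] = [T, F]
r5 m[φ2→X3] = [T, F]
r5 m[φ2→X0] = [F, T]
r5 m[φ3→X10] = [T, T]
r5 m[φ3→X0] = [F, T]
r5 m[φ3→X9] = [T, T]
r5 m[φ4→X3] = [T, T]
r5 m[φ4→X7] = [T, T]
r5 m[φ5→X9] = [T, F]
r5 m[φ6→X10] = [T, F]
r5 m[φ7→X1] = [T, F]
r5 m[φ8→X9] = [T, F]
r5 m[φ9→X3] = [T, T]
r5 m[X1→φ0] = [T, F]
r5 m[X1→φ7] = [T, T]
r5 m[X3→φ2] = [T, T]
r5 m[X3→φ4] = [T, F]
r5 m[X3→φ9] = [T, F]
r5 m[X10→φ3] = [T, F]
r5 m[X10→φ6] = [T, T]
r5 m[X0→φ0] = [F, T]
r5 m[X0→φ1] = [F, T]
r5 m[X0→φ2] = [F, T]
r5 m[X0→φ3] = [F, T]
r5 m[X7→φ4] = [T, T]
r5 m[X2→φ1] = [T, T]
r5 m[X5→φ0] = [T, T]
r5 m[X9→φ3] = [T, F]
r5 m[X9→φ5] = [T, F]
r5 m[X9→φ8] = [T, F]
fixed point reached at round 5
b[X9] = ⊗ incoming = [T, F]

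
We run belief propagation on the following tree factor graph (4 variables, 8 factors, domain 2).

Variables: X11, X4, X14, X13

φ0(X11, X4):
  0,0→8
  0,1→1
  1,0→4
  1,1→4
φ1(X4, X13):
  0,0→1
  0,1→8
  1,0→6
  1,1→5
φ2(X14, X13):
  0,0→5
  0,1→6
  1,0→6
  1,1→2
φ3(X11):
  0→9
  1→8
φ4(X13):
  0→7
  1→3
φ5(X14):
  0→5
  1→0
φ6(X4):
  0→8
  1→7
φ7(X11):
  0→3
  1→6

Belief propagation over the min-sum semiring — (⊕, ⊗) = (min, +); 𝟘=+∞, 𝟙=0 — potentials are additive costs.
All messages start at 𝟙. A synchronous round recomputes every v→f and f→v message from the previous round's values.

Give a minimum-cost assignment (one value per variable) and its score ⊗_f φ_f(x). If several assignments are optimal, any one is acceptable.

assignment: (X11=0, X4=1, X14=1, X13=1); score = 30

init: all messages = 𝟙 over 2 values
r1 m[φ0→X11] = [1, 4]
r1 m[φ0→X4] = [4, 1]
r1 m[φ1→X4] = [1, 5]
r1 m[φ1→X13] = [1, 5]
r1 m[φ2→X14] = [5, 2]
r1 m[φ2→X13] = [5, 2]
r1 m[φ3→X11] = [9, 8]
r1 m[φ4→X13] = [7, 3]
r1 m[φ5→X14] = [5, 0]
r1 m[φ6→X4] = [8, 7]
r1 m[φ7→X11] = [3, 6]
r1 m[X11→φ0] = [0, 0]
r1 m[X11→φ3] = [0, 0]
r1 m[X11→φ7] = [0, 0]
r1 m[X4→φ0] = [0, 0]
r1 m[X4→φ1] = [0, 0]
r1 m[X4→φ6] = [0, 0]
r1 m[X14→φ2] = [0, 0]
r1 m[X14→φ5] = [0, 0]
r1 m[X13→φ1] = [0, 0]
r1 m[X13→φ2] = [0, 0]
r1 m[X13→φ4] = [0, 0]
r2 m[φ0→X11] = [1, 4]
r2 m[φ0→X4] = [4, 1]
r2 m[φ1→X4] = [1, 5]
r2 m[φ1→X13] = [1, 5]
r2 m[φ2→X14] = [5, 2]
r2 m[φ2→X13] = [5, 2]
r2 m[φ3→X11] = [9, 8]
r2 m[φ4→X13] = [7, 3]
r2 m[φ5→X14] = [5, 0]
r2 m[φ6→X4] = [8, 7]
r2 m[φ7→X11] = [3, 6]
r2 m[X11→φ0] = [12, 14]
r2 m[X11→φ3] = [4, 10]
r2 m[X11→φ7] = [10, 12]
r2 m[X4→φ0] = [9, 12]
r2 m[X4→φ1] = [12, 8]
r2 m[X4→φ6] = [5, 6]
r2 m[X14→φ2] = [5, 0]
r2 m[X14→φ5] = [5, 2]
r2 m[X13→φ1] = [12, 5]
r2 m[X13→φ2] = [8, 8]
r2 m[X13→φ4] = [6, 7]
r3 m[φ0→X11] = [13, 13]
r3 m[φ0→X4] = [18, 13]
r3 m[φ1→X4] = [13, 10]
r3 m[φ1→X13] = [13, 13]
r3 m[φ2→X14] = [13, 10]
r3 m[φ2→X13] = [6, 2]
r3 m[φ3→X11] = [9, 8]
r3 m[φ4→X13] = [7, 3]
r3 m[φ5→X14] = [5, 0]
r3 m[φ6→X4] = [8, 7]
r3 m[φ7→X11] = [3, 6]
r3 m[X11→φ0] = [12, 14]
r3 m[X11→φ3] = [4, 10]
r3 m[X11→φ7] = [10, 12]
r3 m[X4→φ0] = [9, 12]
r3 m[X4→φ1] = [12, 8]
r3 m[X4→φ6] = [5, 6]
r3 m[X14→φ2] = [5, 0]
r3 m[X14→φ5] = [5, 2]
r3 m[X13→φ1] = [12, 5]
r3 m[X13→φ2] = [8, 8]
r3 m[X13→φ4] = [6, 7]
r4 m[φ0→X11] = [13, 13]
r4 m[φ0→X4] = [18, 13]
r4 m[φ1→X4] = [13, 10]
r4 m[φ1→X13] = [13, 13]
r4 m[φ2→X14] = [13, 10]
r4 m[φ2→X13] = [6, 2]
r4 m[φ3→X11] = [9, 8]
r4 m[φ4→X13] = [7, 3]
r4 m[φ5→X14] = [5, 0]
r4 m[φ6→X4] = [8, 7]
r4 m[φ7→X11] = [3, 6]
r4 m[X11→φ0] = [12, 14]
r4 m[X11→φ3] = [16, 19]
r4 m[X11→φ7] = [22, 21]
r4 m[X4→φ0] = [21, 17]
r4 m[X4→φ1] = [26, 20]
r4 m[X4→φ6] = [31, 23]
r4 m[X14→φ2] = [5, 0]
r4 m[X14→φ5] = [13, 10]
r4 m[X13→φ1] = [13, 5]
r4 m[X13→φ2] = [20, 16]
r4 m[X13→φ4] = [19, 15]
r5 m[φ0→X11] = [18, 21]
r5 m[φ0→X4] = [18, 13]
r5 m[φ1→X4] = [13, 10]
r5 m[φ1→X13] = [26, 25]
r5 m[φ2→X14] = [22, 18]
r5 m[φ2→X13] = [6, 2]
r5 m[φ3→X11] = [9, 8]
r5 m[φ4→X13] = [7, 3]
r5 m[φ5→X14] = [5, 0]
r5 m[φ6→X4] = [8, 7]
r5 m[φ7→X11] = [3, 6]
r5 m[X11→φ0] = [12, 14]
r5 m[X11→φ3] = [16, 19]
r5 m[X11→φ7] = [22, 21]
r5 m[X4→φ0] = [21, 17]
r5 m[X4→φ1] = [26, 20]
r5 m[X4→φ6] = [31, 23]
r5 m[X14→φ2] = [5, 0]
r5 m[X14→φ5] = [13, 10]
r5 m[X13→φ1] = [13, 5]
r5 m[X13→φ2] = [20, 16]
r5 m[X13→φ4] = [19, 15]
r6 m[φ0→X11] = [18, 21]
r6 m[φ0→X4] = [18, 13]
r6 m[φ1→X4] = [13, 10]
r6 m[φ1→X13] = [26, 25]
r6 m[φ2→X14] = [22, 18]
r6 m[φ2→X13] = [6, 2]
r6 m[φ3→X11] = [9, 8]
r6 m[φ4→X13] = [7, 3]
r6 m[φ5→X14] = [5, 0]
r6 m[φ6→X4] = [8, 7]
r6 m[φ7→X11] = [3, 6]
r6 m[X11→φ0] = [12, 14]
r6 m[X11→φ3] = [21, 27]
r6 m[X11→φ7] = [27, 29]
r6 m[X4→φ0] = [21, 17]
r6 m[X4→φ1] = [26, 20]
r6 m[X4→φ6] = [31, 23]
r6 m[X14→φ2] = [5, 0]
r6 m[X14→φ5] = [22, 18]
r6 m[X13→φ1] = [13, 5]
r6 m[X13→φ2] = [33, 28]
r6 m[X13→φ4] = [32, 27]
r7 m[φ0→X11] = [18, 21]
r7 m[φ0→X4] = [18, 13]
r7 m[φ1→X4] = [13, 10]
r7 m[φ1→X13] = [26, 25]
r7 m[φ2→X14] = [34, 30]
r7 m[φ2→X13] = [6, 2]
r7 m[φ3→X11] = [9, 8]
r7 m[φ4→X13] = [7, 3]
r7 m[φ5→X14] = [5, 0]
r7 m[φ6→X4] = [8, 7]
r7 m[φ7→X11] = [3, 6]
r7 m[X11→φ0] = [12, 14]
r7 m[X11→φ3] = [21, 27]
r7 m[X11→φ7] = [27, 29]
r7 m[X4→φ0] = [21, 17]
r7 m[X4→φ1] = [26, 20]
r7 m[X4→φ6] = [31, 23]
r7 m[X14→φ2] = [5, 0]
r7 m[X14→φ5] = [22, 18]
r7 m[X13→φ1] = [13, 5]
r7 m[X13→φ2] = [33, 28]
r7 m[X13→φ4] = [32, 27]
r8 m[φ0→X11] = [18, 21]
r8 m[φ0→X4] = [18, 13]
r8 m[φ1→X4] = [13, 10]
r8 m[φ1→X13] = [26, 25]
r8 m[φ2→X14] = [34, 30]
r8 m[φ2→X13] = [6, 2]
r8 m[φ3→X11] = [9, 8]
r8 m[φ4→X13] = [7, 3]
r8 m[φ5→X14] = [5, 0]
r8 m[φ6→X4] = [8, 7]
r8 m[φ7→X11] = [3, 6]
r8 m[X11→φ0] = [12, 14]
r8 m[X11→φ3] = [21, 27]
r8 m[X11→φ7] = [27, 29]
r8 m[X4→φ0] = [21, 17]
r8 m[X4→φ1] = [26, 20]
r8 m[X4→φ6] = [31, 23]
r8 m[X14→φ2] = [5, 0]
r8 m[X14→φ5] = [34, 30]
r8 m[X13→φ1] = [13, 5]
r8 m[X13→φ2] = [33, 28]
r8 m[X13→φ4] = [32, 27]
r9 m[φ0→X11] = [18, 21]
r9 m[φ0→X4] = [18, 13]
r9 m[φ1→X4] = [13, 10]
r9 m[φ1→X13] = [26, 25]
r9 m[φ2→X14] = [34, 30]
r9 m[φ2→X13] = [6, 2]
r9 m[φ3→X11] = [9, 8]
r9 m[φ4→X13] = [7, 3]
r9 m[φ5→X14] = [5, 0]
r9 m[φ6→X4] = [8, 7]
r9 m[φ7→X11] = [3, 6]
r9 m[X11→φ0] = [12, 14]
r9 m[X11→φ3] = [21, 27]
r9 m[X11→φ7] = [27, 29]
r9 m[X4→φ0] = [21, 17]
r9 m[X4→φ1] = [26, 20]
r9 m[X4→φ6] = [31, 23]
r9 m[X14→φ2] = [5, 0]
r9 m[X14→φ5] = [34, 30]
r9 m[X13→φ1] = [13, 5]
r9 m[X13→φ2] = [33, 28]
r9 m[X13→φ4] = [32, 27]
fixed point reached at round 9
traceback from X11: (X11=0, X4=1, X14=1, X13=1), score=30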